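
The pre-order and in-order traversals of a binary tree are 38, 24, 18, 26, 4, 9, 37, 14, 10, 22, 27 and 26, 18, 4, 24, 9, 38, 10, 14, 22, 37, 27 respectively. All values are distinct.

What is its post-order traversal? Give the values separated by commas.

The first element of pre-order is the root; it splits in-order into left and right subtrees.
Root 38: left subtree has 5 nodes {26, 18, 4, 24, 9}, right has 5 {10, 14, 22, 37, 27}.
  Root 24: left subtree has 3 nodes {26, 18, 4}, right has 1 {9}.
    Root 18: left subtree has 1 node {26}, right has 1 {4}.
  Root 37: left subtree has 3 nodes {10, 14, 22}, right has 1 {27}.
    Root 14: left subtree has 1 node {10}, right has 1 {22}.

26, 4, 18, 9, 24, 10, 22, 14, 27, 37, 38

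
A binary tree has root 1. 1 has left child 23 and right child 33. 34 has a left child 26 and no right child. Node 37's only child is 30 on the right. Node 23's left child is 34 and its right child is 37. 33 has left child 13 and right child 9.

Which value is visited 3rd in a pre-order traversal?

Pre-order visits the node, then its left subtree, then its right subtree.
Visit 1.
At 1: go left to 23.
  Visit 23.
  At 23: go left to 34.
    Visit 34.
    At 34: go left to 26.
      26 is a leaf — visit 26.
    At 34: no right child.
  At 23: go right to 37.
    Visit 37.
    At 37: no left child.
    At 37: go right to 30.
      30 is a leaf — visit 30.
At 1: go right to 33.
  Visit 33.
  At 33: go left to 13.
    13 is a leaf — visit 13.
  At 33: go right to 9.
    9 is a leaf — visit 9.
Full pre-order sequence: 1, 23, 34, 26, 37, 30, 33, 13, 9.

34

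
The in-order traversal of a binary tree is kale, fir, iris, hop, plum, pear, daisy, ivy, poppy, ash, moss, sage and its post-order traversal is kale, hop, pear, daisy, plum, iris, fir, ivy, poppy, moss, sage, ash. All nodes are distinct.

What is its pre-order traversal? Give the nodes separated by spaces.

ash poppy ivy fir kale iris plum hop daisy pear sage moss

The last element of post-order is the root; it splits in-order into left and right subtrees.
Root ash: left subtree has 9 nodes {kale, fir, iris, hop, plum, pear, daisy, ivy, poppy}, right has 2 {moss, sage}.
  Root poppy: left subtree has 8 nodes {kale, fir, iris, hop, plum, pear, daisy, ivy}, right has 0 { }.
    Root ivy: left subtree has 7 nodes {kale, fir, iris, hop, plum, pear, daisy}, right has 0 { }.
      Root fir: left subtree has 1 node {kale}, right has 5 {iris, hop, plum, pear, daisy}.
        Root iris: left subtree has 0 nodes { }, right has 4 {hop, plum, pear, daisy}.
          Root plum: left subtree has 1 node {hop}, right has 2 {pear, daisy}.
            Root daisy: left subtree has 1 node {pear}, right has 0 { }.
  Root sage: left subtree has 1 node {moss}, right has 0 { }.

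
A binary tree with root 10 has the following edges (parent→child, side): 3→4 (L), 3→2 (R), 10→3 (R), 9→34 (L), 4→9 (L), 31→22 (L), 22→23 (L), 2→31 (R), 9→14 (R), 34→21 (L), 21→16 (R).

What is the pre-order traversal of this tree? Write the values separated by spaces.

Pre-order visits the node, then its left subtree, then its right subtree.
Visit 10.
At 10: no left child.
At 10: go right to 3.
  Visit 3.
  At 3: go left to 4.
    Visit 4.
    At 4: go left to 9.
      Visit 9.
      At 9: go left to 34.
        Visit 34.
        At 34: go left to 21.
          Visit 21.
          At 21: no left child.
          At 21: go right to 16.
            16 is a leaf — visit 16.
        At 34: no right child.
      At 9: go right to 14.
        14 is a leaf — visit 14.
    At 4: no right child.
  At 3: go right to 2.
    Visit 2.
    At 2: no left child.
    At 2: go right to 31.
      Visit 31.
      At 31: go left to 22.
        Visit 22.
        At 22: go left to 23.
          23 is a leaf — visit 23.
        At 22: no right child.
      At 31: no right child.

10 3 4 9 34 21 16 14 2 31 22 23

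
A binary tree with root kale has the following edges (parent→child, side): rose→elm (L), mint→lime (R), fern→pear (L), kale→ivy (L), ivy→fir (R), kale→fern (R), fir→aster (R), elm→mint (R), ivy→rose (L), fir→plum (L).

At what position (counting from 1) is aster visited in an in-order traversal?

8

In-order visits the left subtree, then the node, then the right subtree.
At kale: go left to ivy.
  At ivy: go left to rose.
    At rose: go left to elm.
      At elm: no left child.
      Visit elm.
      At elm: go right to mint.
        At mint: no left child.
        Visit mint.
        At mint: go right to lime.
          lime is a leaf — visit lime.
    Visit rose.
    At rose: no right child.
  Visit ivy.
  At ivy: go right to fir.
    At fir: go left to plum.
      plum is a leaf — visit plum.
    Visit fir.
    At fir: go right to aster.
      aster is a leaf — visit aster.
Visit kale.
At kale: go right to fern.
  At fern: go left to pear.
    pear is a leaf — visit pear.
  Visit fern.
  At fern: no right child.
Full in-order sequence: elm, mint, lime, rose, ivy, plum, fir, aster, kale, pear, fern.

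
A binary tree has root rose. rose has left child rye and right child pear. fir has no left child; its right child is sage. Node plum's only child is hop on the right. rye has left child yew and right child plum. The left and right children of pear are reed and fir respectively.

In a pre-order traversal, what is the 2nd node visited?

Pre-order visits the node, then its left subtree, then its right subtree.
Visit rose.
At rose: go left to rye.
  Visit rye.
  At rye: go left to yew.
    yew is a leaf — visit yew.
  At rye: go right to plum.
    Visit plum.
    At plum: no left child.
    At plum: go right to hop.
      hop is a leaf — visit hop.
At rose: go right to pear.
  Visit pear.
  At pear: go left to reed.
    reed is a leaf — visit reed.
  At pear: go right to fir.
    Visit fir.
    At fir: no left child.
    At fir: go right to sage.
      sage is a leaf — visit sage.
Full pre-order sequence: rose, rye, yew, plum, hop, pear, reed, fir, sage.

rye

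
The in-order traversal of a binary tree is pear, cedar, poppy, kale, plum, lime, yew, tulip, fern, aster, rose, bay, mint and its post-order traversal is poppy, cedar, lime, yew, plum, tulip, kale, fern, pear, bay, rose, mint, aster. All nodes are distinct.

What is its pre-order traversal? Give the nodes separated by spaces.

aster pear fern kale cedar poppy tulip plum yew lime mint rose bay

The last element of post-order is the root; it splits in-order into left and right subtrees.
Root aster: left subtree has 9 nodes {pear, cedar, poppy, kale, plum, lime, yew, tulip, fern}, right has 3 {rose, bay, mint}.
  Root pear: left subtree has 0 nodes { }, right has 8 {cedar, poppy, kale, plum, lime, yew, tulip, fern}.
    Root fern: left subtree has 7 nodes {cedar, poppy, kale, plum, lime, yew, tulip}, right has 0 { }.
      Root kale: left subtree has 2 nodes {cedar, poppy}, right has 4 {plum, lime, yew, tulip}.
        Root cedar: left subtree has 0 nodes { }, right has 1 {poppy}.
        Root tulip: left subtree has 3 nodes {plum, lime, yew}, right has 0 { }.
          Root plum: left subtree has 0 nodes { }, right has 2 {lime, yew}.
            Root yew: left subtree has 1 node {lime}, right has 0 { }.
  Root mint: left subtree has 2 nodes {rose, bay}, right has 0 { }.
    Root rose: left subtree has 0 nodes { }, right has 1 {bay}.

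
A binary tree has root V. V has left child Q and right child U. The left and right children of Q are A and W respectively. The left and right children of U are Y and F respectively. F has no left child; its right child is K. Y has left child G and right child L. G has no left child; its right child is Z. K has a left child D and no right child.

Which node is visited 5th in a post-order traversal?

Post-order visits the left subtree, then the right subtree, then the node.
At V: go left to Q.
  At Q: go left to A.
    A is a leaf — visit A.
  At Q: go right to W.
    W is a leaf — visit W.
  Visit Q.
At V: go right to U.
  At U: go left to Y.
    At Y: go left to G.
      At G: no left child.
      At G: go right to Z.
        Z is a leaf — visit Z.
      Visit G.
    At Y: go right to L.
      L is a leaf — visit L.
    Visit Y.
  At U: go right to F.
    At F: no left child.
    At F: go right to K.
      At K: go left to D.
        D is a leaf — visit D.
      At K: no right child.
      Visit K.
    Visit F.
  Visit U.
Visit V.
Full post-order sequence: A, W, Q, Z, G, L, Y, D, K, F, U, V.

G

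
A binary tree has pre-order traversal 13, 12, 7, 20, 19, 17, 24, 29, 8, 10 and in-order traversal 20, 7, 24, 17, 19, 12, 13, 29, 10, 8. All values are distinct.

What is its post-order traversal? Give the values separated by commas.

The first element of pre-order is the root; it splits in-order into left and right subtrees.
Root 13: left subtree has 6 nodes {20, 7, 24, 17, 19, 12}, right has 3 {29, 10, 8}.
  Root 12: left subtree has 5 nodes {20, 7, 24, 17, 19}, right has 0 { }.
    Root 7: left subtree has 1 node {20}, right has 3 {24, 17, 19}.
      Root 19: left subtree has 2 nodes {24, 17}, right has 0 { }.
        Root 17: left subtree has 1 node {24}, right has 0 { }.
  Root 29: left subtree has 0 nodes { }, right has 2 {10, 8}.
    Root 8: left subtree has 1 node {10}, right has 0 { }.

20, 24, 17, 19, 7, 12, 10, 8, 29, 13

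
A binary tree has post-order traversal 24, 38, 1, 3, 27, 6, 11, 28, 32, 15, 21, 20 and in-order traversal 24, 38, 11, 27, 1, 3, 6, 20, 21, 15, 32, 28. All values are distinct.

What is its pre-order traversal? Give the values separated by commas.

The last element of post-order is the root; it splits in-order into left and right subtrees.
Root 20: left subtree has 7 nodes {24, 38, 11, 27, 1, 3, 6}, right has 4 {21, 15, 32, 28}.
  Root 11: left subtree has 2 nodes {24, 38}, right has 4 {27, 1, 3, 6}.
    Root 38: left subtree has 1 node {24}, right has 0 { }.
    Root 6: left subtree has 3 nodes {27, 1, 3}, right has 0 { }.
      Root 27: left subtree has 0 nodes { }, right has 2 {1, 3}.
        Root 3: left subtree has 1 node {1}, right has 0 { }.
  Root 21: left subtree has 0 nodes { }, right has 3 {15, 32, 28}.
    Root 15: left subtree has 0 nodes { }, right has 2 {32, 28}.
      Root 32: left subtree has 0 nodes { }, right has 1 {28}.

20, 11, 38, 24, 6, 27, 3, 1, 21, 15, 32, 28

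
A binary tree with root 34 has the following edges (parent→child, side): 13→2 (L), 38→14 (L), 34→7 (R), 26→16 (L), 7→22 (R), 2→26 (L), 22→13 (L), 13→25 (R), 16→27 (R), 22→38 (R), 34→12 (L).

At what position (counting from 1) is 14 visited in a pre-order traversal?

12

Pre-order visits the node, then its left subtree, then its right subtree.
Visit 34.
At 34: go left to 12.
  12 is a leaf — visit 12.
At 34: go right to 7.
  Visit 7.
  At 7: no left child.
  At 7: go right to 22.
    Visit 22.
    At 22: go left to 13.
      Visit 13.
      At 13: go left to 2.
        Visit 2.
        At 2: go left to 26.
          Visit 26.
          At 26: go left to 16.
            Visit 16.
            At 16: no left child.
            At 16: go right to 27.
              27 is a leaf — visit 27.
          At 26: no right child.
        At 2: no right child.
      At 13: go right to 25.
        25 is a leaf — visit 25.
    At 22: go right to 38.
      Visit 38.
      At 38: go left to 14.
        14 is a leaf — visit 14.
      At 38: no right child.
Full pre-order sequence: 34, 12, 7, 22, 13, 2, 26, 16, 27, 25, 38, 14.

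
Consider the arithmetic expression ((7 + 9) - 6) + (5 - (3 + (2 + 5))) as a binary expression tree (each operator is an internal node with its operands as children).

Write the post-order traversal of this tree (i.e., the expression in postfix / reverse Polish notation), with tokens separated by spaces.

7 9 + 6 - 5 3 2 5 + + - +

Post-order on an expression tree gives postfix notation: for each operator, emit left operand, right operand, then the operator.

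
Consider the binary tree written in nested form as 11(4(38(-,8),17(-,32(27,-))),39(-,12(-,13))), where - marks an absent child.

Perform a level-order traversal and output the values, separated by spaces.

Level-order visits nodes level by level from the root, left to right within each level.
Level 0: 11
Level 1: 4, 39
Level 2: 38, 17, 12
Level 3: 8, 32, 13
Level 4: 27

11 4 39 38 17 12 8 32 13 27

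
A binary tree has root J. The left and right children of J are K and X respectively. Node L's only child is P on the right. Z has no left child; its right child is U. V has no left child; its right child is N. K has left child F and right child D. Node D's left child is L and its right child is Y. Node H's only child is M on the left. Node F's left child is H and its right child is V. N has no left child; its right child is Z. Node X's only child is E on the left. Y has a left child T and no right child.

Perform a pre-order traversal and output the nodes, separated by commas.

Pre-order visits the node, then its left subtree, then its right subtree.
Visit J.
At J: go left to K.
  Visit K.
  At K: go left to F.
    Visit F.
    At F: go left to H.
      Visit H.
      At H: go left to M.
        M is a leaf — visit M.
      At H: no right child.
    At F: go right to V.
      Visit V.
      At V: no left child.
      At V: go right to N.
        Visit N.
        At N: no left child.
        At N: go right to Z.
          Visit Z.
          At Z: no left child.
          At Z: go right to U.
            U is a leaf — visit U.
  At K: go right to D.
    Visit D.
    At D: go left to L.
      Visit L.
      At L: no left child.
      At L: go right to P.
        P is a leaf — visit P.
    At D: go right to Y.
      Visit Y.
      At Y: go left to T.
        T is a leaf — visit T.
      At Y: no right child.
At J: go right to X.
  Visit X.
  At X: go left to E.
    E is a leaf — visit E.
  At X: no right child.

J, K, F, H, M, V, N, Z, U, D, L, P, Y, T, X, E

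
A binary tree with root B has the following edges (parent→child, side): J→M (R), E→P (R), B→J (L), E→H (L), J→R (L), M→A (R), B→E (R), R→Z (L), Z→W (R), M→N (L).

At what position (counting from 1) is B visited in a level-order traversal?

1

Level-order visits nodes level by level from the root, left to right within each level.
Level 0: B
Level 1: J, E
Level 2: R, M, H, P
Level 3: Z, N, A
Level 4: W
Full level-order sequence: B, J, E, R, M, H, P, Z, N, A, W.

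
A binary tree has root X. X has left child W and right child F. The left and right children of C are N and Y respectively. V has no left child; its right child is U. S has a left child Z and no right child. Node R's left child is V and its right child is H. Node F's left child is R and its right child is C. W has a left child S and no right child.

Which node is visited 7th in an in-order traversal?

In-order visits the left subtree, then the node, then the right subtree.
At X: go left to W.
  At W: go left to S.
    At S: go left to Z.
      Z is a leaf — visit Z.
    Visit S.
    At S: no right child.
  Visit W.
  At W: no right child.
Visit X.
At X: go right to F.
  At F: go left to R.
    At R: go left to V.
      At V: no left child.
      Visit V.
      At V: go right to U.
        U is a leaf — visit U.
    Visit R.
    At R: go right to H.
      H is a leaf — visit H.
  Visit F.
  At F: go right to C.
    At C: go left to N.
      N is a leaf — visit N.
    Visit C.
    At C: go right to Y.
      Y is a leaf — visit Y.
Full in-order sequence: Z, S, W, X, V, U, R, H, F, N, C, Y.

R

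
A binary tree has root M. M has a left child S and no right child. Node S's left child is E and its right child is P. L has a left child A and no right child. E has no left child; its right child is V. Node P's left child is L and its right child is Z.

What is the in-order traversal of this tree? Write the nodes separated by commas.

E, V, S, A, L, P, Z, M

In-order visits the left subtree, then the node, then the right subtree.
At M: go left to S.
  At S: go left to E.
    At E: no left child.
    Visit E.
    At E: go right to V.
      V is a leaf — visit V.
  Visit S.
  At S: go right to P.
    At P: go left to L.
      At L: go left to A.
        A is a leaf — visit A.
      Visit L.
      At L: no right child.
    Visit P.
    At P: go right to Z.
      Z is a leaf — visit Z.
Visit M.
At M: no right child.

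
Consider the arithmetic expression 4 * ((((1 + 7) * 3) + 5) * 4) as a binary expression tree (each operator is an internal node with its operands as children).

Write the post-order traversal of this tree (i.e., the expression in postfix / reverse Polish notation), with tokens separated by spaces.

Post-order on an expression tree gives postfix notation: for each operator, emit left operand, right operand, then the operator.

4 1 7 + 3 * 5 + 4 * *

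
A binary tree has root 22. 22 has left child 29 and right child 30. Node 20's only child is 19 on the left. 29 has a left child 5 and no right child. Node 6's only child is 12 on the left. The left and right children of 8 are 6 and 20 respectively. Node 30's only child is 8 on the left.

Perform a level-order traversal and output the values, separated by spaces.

22 29 30 5 8 6 20 12 19

Level-order visits nodes level by level from the root, left to right within each level.
Level 0: 22
Level 1: 29, 30
Level 2: 5, 8
Level 3: 6, 20
Level 4: 12, 19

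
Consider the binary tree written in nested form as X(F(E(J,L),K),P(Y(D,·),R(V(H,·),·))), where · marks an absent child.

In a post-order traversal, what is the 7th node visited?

Y

Post-order visits the left subtree, then the right subtree, then the node.
At X: go left to F.
  At F: go left to E.
    At E: go left to J.
      J is a leaf — visit J.
    At E: go right to L.
      L is a leaf — visit L.
    Visit E.
  At F: go right to K.
    K is a leaf — visit K.
  Visit F.
At X: go right to P.
  At P: go left to Y.
    At Y: go left to D.
      D is a leaf — visit D.
    At Y: no right child.
    Visit Y.
  At P: go right to R.
    At R: go left to V.
      At V: go left to H.
        H is a leaf — visit H.
      At V: no right child.
      Visit V.
    At R: no right child.
    Visit R.
  Visit P.
Visit X.
Full post-order sequence: J, L, E, K, F, D, Y, H, V, R, P, X.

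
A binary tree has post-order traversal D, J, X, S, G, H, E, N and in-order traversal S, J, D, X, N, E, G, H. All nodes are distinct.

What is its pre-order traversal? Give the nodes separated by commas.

The last element of post-order is the root; it splits in-order into left and right subtrees.
Root N: left subtree has 4 nodes {S, J, D, X}, right has 3 {E, G, H}.
  Root S: left subtree has 0 nodes { }, right has 3 {J, D, X}.
    Root X: left subtree has 2 nodes {J, D}, right has 0 { }.
      Root J: left subtree has 0 nodes { }, right has 1 {D}.
  Root E: left subtree has 0 nodes { }, right has 2 {G, H}.
    Root H: left subtree has 1 node {G}, right has 0 { }.

N, S, X, J, D, E, H, G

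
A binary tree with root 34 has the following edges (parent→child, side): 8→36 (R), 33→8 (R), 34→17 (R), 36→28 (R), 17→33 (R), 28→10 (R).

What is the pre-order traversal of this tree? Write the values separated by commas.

34, 17, 33, 8, 36, 28, 10

Pre-order visits the node, then its left subtree, then its right subtree.
Visit 34.
At 34: no left child.
At 34: go right to 17.
  Visit 17.
  At 17: no left child.
  At 17: go right to 33.
    Visit 33.
    At 33: no left child.
    At 33: go right to 8.
      Visit 8.
      At 8: no left child.
      At 8: go right to 36.
        Visit 36.
        At 36: no left child.
        At 36: go right to 28.
          Visit 28.
          At 28: no left child.
          At 28: go right to 10.
            10 is a leaf — visit 10.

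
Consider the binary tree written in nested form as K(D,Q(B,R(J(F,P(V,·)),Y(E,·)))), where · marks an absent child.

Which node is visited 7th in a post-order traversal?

Post-order visits the left subtree, then the right subtree, then the node.
At K: go left to D.
  D is a leaf — visit D.
At K: go right to Q.
  At Q: go left to B.
    B is a leaf — visit B.
  At Q: go right to R.
    At R: go left to J.
      At J: go left to F.
        F is a leaf — visit F.
      At J: go right to P.
        At P: go left to V.
          V is a leaf — visit V.
        At P: no right child.
        Visit P.
      Visit J.
    At R: go right to Y.
      At Y: go left to E.
        E is a leaf — visit E.
      At Y: no right child.
      Visit Y.
    Visit R.
  Visit Q.
Visit K.
Full post-order sequence: D, B, F, V, P, J, E, Y, R, Q, K.

E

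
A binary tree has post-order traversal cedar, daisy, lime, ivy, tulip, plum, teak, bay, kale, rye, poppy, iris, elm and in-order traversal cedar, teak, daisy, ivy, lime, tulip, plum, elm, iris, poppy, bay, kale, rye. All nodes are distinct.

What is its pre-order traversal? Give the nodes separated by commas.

The last element of post-order is the root; it splits in-order into left and right subtrees.
Root elm: left subtree has 7 nodes {cedar, teak, daisy, ivy, lime, tulip, plum}, right has 5 {iris, poppy, bay, kale, rye}.
  Root teak: left subtree has 1 node {cedar}, right has 5 {daisy, ivy, lime, tulip, plum}.
    Root plum: left subtree has 4 nodes {daisy, ivy, lime, tulip}, right has 0 { }.
      Root tulip: left subtree has 3 nodes {daisy, ivy, lime}, right has 0 { }.
        Root ivy: left subtree has 1 node {daisy}, right has 1 {lime}.
  Root iris: left subtree has 0 nodes { }, right has 4 {poppy, bay, kale, rye}.
    Root poppy: left subtree has 0 nodes { }, right has 3 {bay, kale, rye}.
      Root rye: left subtree has 2 nodes {bay, kale}, right has 0 { }.
        Root kale: left subtree has 1 node {bay}, right has 0 { }.

elm, teak, cedar, plum, tulip, ivy, daisy, lime, iris, poppy, rye, kale, bay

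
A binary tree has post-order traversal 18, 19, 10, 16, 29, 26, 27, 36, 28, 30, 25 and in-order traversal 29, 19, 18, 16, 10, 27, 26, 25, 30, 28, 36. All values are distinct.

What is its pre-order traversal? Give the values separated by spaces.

25 27 29 16 19 18 10 26 30 28 36

The last element of post-order is the root; it splits in-order into left and right subtrees.
Root 25: left subtree has 7 nodes {29, 19, 18, 16, 10, 27, 26}, right has 3 {30, 28, 36}.
  Root 27: left subtree has 5 nodes {29, 19, 18, 16, 10}, right has 1 {26}.
    Root 29: left subtree has 0 nodes { }, right has 4 {19, 18, 16, 10}.
      Root 16: left subtree has 2 nodes {19, 18}, right has 1 {10}.
        Root 19: left subtree has 0 nodes { }, right has 1 {18}.
  Root 30: left subtree has 0 nodes { }, right has 2 {28, 36}.
    Root 28: left subtree has 0 nodes { }, right has 1 {36}.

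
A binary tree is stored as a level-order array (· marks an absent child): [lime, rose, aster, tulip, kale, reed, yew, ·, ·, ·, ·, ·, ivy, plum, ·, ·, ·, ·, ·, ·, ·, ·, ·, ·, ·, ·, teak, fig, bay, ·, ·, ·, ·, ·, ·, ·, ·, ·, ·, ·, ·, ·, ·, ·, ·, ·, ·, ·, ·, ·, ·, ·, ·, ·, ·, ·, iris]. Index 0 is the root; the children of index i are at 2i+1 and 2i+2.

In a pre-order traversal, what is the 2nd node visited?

rose

Pre-order visits the node, then its left subtree, then its right subtree.
Visit lime.
At lime: go left to rose.
  Visit rose.
  At rose: go left to tulip.
    tulip is a leaf — visit tulip.
  At rose: go right to kale.
    kale is a leaf — visit kale.
At lime: go right to aster.
  Visit aster.
  At aster: go left to reed.
    Visit reed.
    At reed: no left child.
    At reed: go right to ivy.
      Visit ivy.
      At ivy: no left child.
      At ivy: go right to teak.
        teak is a leaf — visit teak.
  At aster: go right to yew.
    Visit yew.
    At yew: go left to plum.
      Visit plum.
      At plum: go left to fig.
        Visit fig.
        At fig: no left child.
        At fig: go right to iris.
          iris is a leaf — visit iris.
      At plum: go right to bay.
        bay is a leaf — visit bay.
    At yew: no right child.
Full pre-order sequence: lime, rose, tulip, kale, aster, reed, ivy, teak, yew, plum, fig, iris, bay.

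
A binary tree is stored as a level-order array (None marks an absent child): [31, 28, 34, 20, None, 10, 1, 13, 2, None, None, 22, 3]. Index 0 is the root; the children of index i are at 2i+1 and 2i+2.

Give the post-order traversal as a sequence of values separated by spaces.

Post-order visits the left subtree, then the right subtree, then the node.
At 31: go left to 28.
  At 28: go left to 20.
    At 20: go left to 13.
      13 is a leaf — visit 13.
    At 20: go right to 2.
      2 is a leaf — visit 2.
    Visit 20.
  At 28: no right child.
  Visit 28.
At 31: go right to 34.
  At 34: go left to 10.
    At 10: go left to 22.
      22 is a leaf — visit 22.
    At 10: go right to 3.
      3 is a leaf — visit 3.
    Visit 10.
  At 34: go right to 1.
    1 is a leaf — visit 1.
  Visit 34.
Visit 31.

13 2 20 28 22 3 10 1 34 31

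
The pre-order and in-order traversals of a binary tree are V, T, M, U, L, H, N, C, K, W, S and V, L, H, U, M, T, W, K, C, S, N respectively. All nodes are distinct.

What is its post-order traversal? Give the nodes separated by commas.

H, L, U, M, W, K, S, C, N, T, V

The first element of pre-order is the root; it splits in-order into left and right subtrees.
Root V: left subtree has 0 nodes { }, right has 10 {L, H, U, M, T, W, K, C, S, N}.
  Root T: left subtree has 4 nodes {L, H, U, M}, right has 5 {W, K, C, S, N}.
    Root M: left subtree has 3 nodes {L, H, U}, right has 0 { }.
      Root U: left subtree has 2 nodes {L, H}, right has 0 { }.
        Root L: left subtree has 0 nodes { }, right has 1 {H}.
    Root N: left subtree has 4 nodes {W, K, C, S}, right has 0 { }.
      Root C: left subtree has 2 nodes {W, K}, right has 1 {S}.
        Root K: left subtree has 1 node {W}, right has 0 { }.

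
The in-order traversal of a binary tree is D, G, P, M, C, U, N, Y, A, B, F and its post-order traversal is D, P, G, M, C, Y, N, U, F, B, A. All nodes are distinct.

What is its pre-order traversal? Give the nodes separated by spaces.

The last element of post-order is the root; it splits in-order into left and right subtrees.
Root A: left subtree has 8 nodes {D, G, P, M, C, U, N, Y}, right has 2 {B, F}.
  Root U: left subtree has 5 nodes {D, G, P, M, C}, right has 2 {N, Y}.
    Root C: left subtree has 4 nodes {D, G, P, M}, right has 0 { }.
      Root M: left subtree has 3 nodes {D, G, P}, right has 0 { }.
        Root G: left subtree has 1 node {D}, right has 1 {P}.
    Root N: left subtree has 0 nodes { }, right has 1 {Y}.
  Root B: left subtree has 0 nodes { }, right has 1 {F}.

A U C M G D P N Y B F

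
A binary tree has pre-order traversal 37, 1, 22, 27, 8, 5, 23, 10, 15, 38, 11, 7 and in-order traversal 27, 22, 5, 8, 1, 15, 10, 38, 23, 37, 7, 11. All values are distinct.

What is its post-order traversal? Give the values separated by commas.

The first element of pre-order is the root; it splits in-order into left and right subtrees.
Root 37: left subtree has 9 nodes {27, 22, 5, 8, 1, 15, 10, 38, 23}, right has 2 {7, 11}.
  Root 1: left subtree has 4 nodes {27, 22, 5, 8}, right has 4 {15, 10, 38, 23}.
    Root 22: left subtree has 1 node {27}, right has 2 {5, 8}.
      Root 8: left subtree has 1 node {5}, right has 0 { }.
    Root 23: left subtree has 3 nodes {15, 10, 38}, right has 0 { }.
      Root 10: left subtree has 1 node {15}, right has 1 {38}.
  Root 11: left subtree has 1 node {7}, right has 0 { }.

27, 5, 8, 22, 15, 38, 10, 23, 1, 7, 11, 37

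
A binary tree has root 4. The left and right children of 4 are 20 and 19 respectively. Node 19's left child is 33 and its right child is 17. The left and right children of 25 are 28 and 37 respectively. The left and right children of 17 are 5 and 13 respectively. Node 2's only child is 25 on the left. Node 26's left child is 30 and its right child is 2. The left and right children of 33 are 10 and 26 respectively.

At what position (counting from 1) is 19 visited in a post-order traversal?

13

Post-order visits the left subtree, then the right subtree, then the node.
At 4: go left to 20.
  20 is a leaf — visit 20.
At 4: go right to 19.
  At 19: go left to 33.
    At 33: go left to 10.
      10 is a leaf — visit 10.
    At 33: go right to 26.
      At 26: go left to 30.
        30 is a leaf — visit 30.
      At 26: go right to 2.
        At 2: go left to 25.
          At 25: go left to 28.
            28 is a leaf — visit 28.
          At 25: go right to 37.
            37 is a leaf — visit 37.
          Visit 25.
        At 2: no right child.
        Visit 2.
      Visit 26.
    Visit 33.
  At 19: go right to 17.
    At 17: go left to 5.
      5 is a leaf — visit 5.
    At 17: go right to 13.
      13 is a leaf — visit 13.
    Visit 17.
  Visit 19.
Visit 4.
Full post-order sequence: 20, 10, 30, 28, 37, 25, 2, 26, 33, 5, 13, 17, 19, 4.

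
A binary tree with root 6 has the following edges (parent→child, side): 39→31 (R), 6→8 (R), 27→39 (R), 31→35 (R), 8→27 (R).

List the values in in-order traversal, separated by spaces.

6 8 27 39 31 35

In-order visits the left subtree, then the node, then the right subtree.
At 6: no left child.
Visit 6.
At 6: go right to 8.
  At 8: no left child.
  Visit 8.
  At 8: go right to 27.
    At 27: no left child.
    Visit 27.
    At 27: go right to 39.
      At 39: no left child.
      Visit 39.
      At 39: go right to 31.
        At 31: no left child.
        Visit 31.
        At 31: go right to 35.
          35 is a leaf — visit 35.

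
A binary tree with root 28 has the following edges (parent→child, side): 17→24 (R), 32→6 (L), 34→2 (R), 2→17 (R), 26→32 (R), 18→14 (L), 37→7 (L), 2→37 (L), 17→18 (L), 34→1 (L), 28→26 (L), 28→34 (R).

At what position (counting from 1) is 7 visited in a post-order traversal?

5

Post-order visits the left subtree, then the right subtree, then the node.
At 28: go left to 26.
  At 26: no left child.
  At 26: go right to 32.
    At 32: go left to 6.
      6 is a leaf — visit 6.
    At 32: no right child.
    Visit 32.
  Visit 26.
At 28: go right to 34.
  At 34: go left to 1.
    1 is a leaf — visit 1.
  At 34: go right to 2.
    At 2: go left to 37.
      At 37: go left to 7.
        7 is a leaf — visit 7.
      At 37: no right child.
      Visit 37.
    At 2: go right to 17.
      At 17: go left to 18.
        At 18: go left to 14.
          14 is a leaf — visit 14.
        At 18: no right child.
        Visit 18.
      At 17: go right to 24.
        24 is a leaf — visit 24.
      Visit 17.
    Visit 2.
  Visit 34.
Visit 28.
Full post-order sequence: 6, 32, 26, 1, 7, 37, 14, 18, 24, 17, 2, 34, 28.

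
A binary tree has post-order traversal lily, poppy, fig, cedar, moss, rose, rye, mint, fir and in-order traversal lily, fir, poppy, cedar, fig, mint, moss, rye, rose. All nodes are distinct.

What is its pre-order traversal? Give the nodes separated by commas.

fir, lily, mint, cedar, poppy, fig, rye, moss, rose

The last element of post-order is the root; it splits in-order into left and right subtrees.
Root fir: left subtree has 1 node {lily}, right has 7 {poppy, cedar, fig, mint, moss, rye, rose}.
  Root mint: left subtree has 3 nodes {poppy, cedar, fig}, right has 3 {moss, rye, rose}.
    Root cedar: left subtree has 1 node {poppy}, right has 1 {fig}.
    Root rye: left subtree has 1 node {moss}, right has 1 {rose}.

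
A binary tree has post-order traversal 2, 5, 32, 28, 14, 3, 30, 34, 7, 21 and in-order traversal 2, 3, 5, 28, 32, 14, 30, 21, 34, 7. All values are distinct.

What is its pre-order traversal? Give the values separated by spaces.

The last element of post-order is the root; it splits in-order into left and right subtrees.
Root 21: left subtree has 7 nodes {2, 3, 5, 28, 32, 14, 30}, right has 2 {34, 7}.
  Root 30: left subtree has 6 nodes {2, 3, 5, 28, 32, 14}, right has 0 { }.
    Root 3: left subtree has 1 node {2}, right has 4 {5, 28, 32, 14}.
      Root 14: left subtree has 3 nodes {5, 28, 32}, right has 0 { }.
        Root 28: left subtree has 1 node {5}, right has 1 {32}.
  Root 7: left subtree has 1 node {34}, right has 0 { }.

21 30 3 2 14 28 5 32 7 34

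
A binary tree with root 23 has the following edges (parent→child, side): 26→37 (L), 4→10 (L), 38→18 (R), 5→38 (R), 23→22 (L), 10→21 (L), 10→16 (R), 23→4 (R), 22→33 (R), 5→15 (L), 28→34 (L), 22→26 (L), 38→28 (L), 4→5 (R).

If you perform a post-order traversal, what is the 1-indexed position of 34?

9

Post-order visits the left subtree, then the right subtree, then the node.
At 23: go left to 22.
  At 22: go left to 26.
    At 26: go left to 37.
      37 is a leaf — visit 37.
    At 26: no right child.
    Visit 26.
  At 22: go right to 33.
    33 is a leaf — visit 33.
  Visit 22.
At 23: go right to 4.
  At 4: go left to 10.
    At 10: go left to 21.
      21 is a leaf — visit 21.
    At 10: go right to 16.
      16 is a leaf — visit 16.
    Visit 10.
  At 4: go right to 5.
    At 5: go left to 15.
      15 is a leaf — visit 15.
    At 5: go right to 38.
      At 38: go left to 28.
        At 28: go left to 34.
          34 is a leaf — visit 34.
        At 28: no right child.
        Visit 28.
      At 38: go right to 18.
        18 is a leaf — visit 18.
      Visit 38.
    Visit 5.
  Visit 4.
Visit 23.
Full post-order sequence: 37, 26, 33, 22, 21, 16, 10, 15, 34, 28, 18, 38, 5, 4, 23.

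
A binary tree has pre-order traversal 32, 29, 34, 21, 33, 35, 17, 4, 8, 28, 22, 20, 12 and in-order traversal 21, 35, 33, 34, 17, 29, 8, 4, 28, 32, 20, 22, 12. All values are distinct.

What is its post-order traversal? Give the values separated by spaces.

The first element of pre-order is the root; it splits in-order into left and right subtrees.
Root 32: left subtree has 9 nodes {21, 35, 33, 34, 17, 29, 8, 4, 28}, right has 3 {20, 22, 12}.
  Root 29: left subtree has 5 nodes {21, 35, 33, 34, 17}, right has 3 {8, 4, 28}.
    Root 34: left subtree has 3 nodes {21, 35, 33}, right has 1 {17}.
      Root 21: left subtree has 0 nodes { }, right has 2 {35, 33}.
        Root 33: left subtree has 1 node {35}, right has 0 { }.
    Root 4: left subtree has 1 node {8}, right has 1 {28}.
  Root 22: left subtree has 1 node {20}, right has 1 {12}.

35 33 21 17 34 8 28 4 29 20 12 22 32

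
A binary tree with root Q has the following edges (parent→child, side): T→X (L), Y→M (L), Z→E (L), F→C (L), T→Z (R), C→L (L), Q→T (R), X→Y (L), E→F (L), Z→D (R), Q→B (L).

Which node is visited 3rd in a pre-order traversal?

T

Pre-order visits the node, then its left subtree, then its right subtree.
Visit Q.
At Q: go left to B.
  B is a leaf — visit B.
At Q: go right to T.
  Visit T.
  At T: go left to X.
    Visit X.
    At X: go left to Y.
      Visit Y.
      At Y: go left to M.
        M is a leaf — visit M.
      At Y: no right child.
    At X: no right child.
  At T: go right to Z.
    Visit Z.
    At Z: go left to E.
      Visit E.
      At E: go left to F.
        Visit F.
        At F: go left to C.
          Visit C.
          At C: go left to L.
            L is a leaf — visit L.
          At C: no right child.
        At F: no right child.
      At E: no right child.
    At Z: go right to D.
      D is a leaf — visit D.
Full pre-order sequence: Q, B, T, X, Y, M, Z, E, F, C, L, D.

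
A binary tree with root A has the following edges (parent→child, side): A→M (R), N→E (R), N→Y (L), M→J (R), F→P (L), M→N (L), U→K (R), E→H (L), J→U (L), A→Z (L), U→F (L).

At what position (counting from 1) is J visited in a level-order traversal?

5

Level-order visits nodes level by level from the root, left to right within each level.
Level 0: A
Level 1: Z, M
Level 2: N, J
Level 3: Y, E, U
Level 4: H, F, K
Level 5: P
Full level-order sequence: A, Z, M, N, J, Y, E, U, H, F, K, P.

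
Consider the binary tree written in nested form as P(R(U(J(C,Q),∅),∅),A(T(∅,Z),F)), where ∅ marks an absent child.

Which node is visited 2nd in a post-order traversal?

Q

Post-order visits the left subtree, then the right subtree, then the node.
At P: go left to R.
  At R: go left to U.
    At U: go left to J.
      At J: go left to C.
        C is a leaf — visit C.
      At J: go right to Q.
        Q is a leaf — visit Q.
      Visit J.
    At U: no right child.
    Visit U.
  At R: no right child.
  Visit R.
At P: go right to A.
  At A: go left to T.
    At T: no left child.
    At T: go right to Z.
      Z is a leaf — visit Z.
    Visit T.
  At A: go right to F.
    F is a leaf — visit F.
  Visit A.
Visit P.
Full post-order sequence: C, Q, J, U, R, Z, T, F, A, P.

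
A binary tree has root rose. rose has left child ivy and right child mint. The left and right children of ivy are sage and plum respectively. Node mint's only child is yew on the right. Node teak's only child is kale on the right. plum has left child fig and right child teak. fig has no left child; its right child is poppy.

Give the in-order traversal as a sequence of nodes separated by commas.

sage, ivy, fig, poppy, plum, teak, kale, rose, mint, yew

In-order visits the left subtree, then the node, then the right subtree.
At rose: go left to ivy.
  At ivy: go left to sage.
    sage is a leaf — visit sage.
  Visit ivy.
  At ivy: go right to plum.
    At plum: go left to fig.
      At fig: no left child.
      Visit fig.
      At fig: go right to poppy.
        poppy is a leaf — visit poppy.
    Visit plum.
    At plum: go right to teak.
      At teak: no left child.
      Visit teak.
      At teak: go right to kale.
        kale is a leaf — visit kale.
Visit rose.
At rose: go right to mint.
  At mint: no left child.
  Visit mint.
  At mint: go right to yew.
    yew is a leaf — visit yew.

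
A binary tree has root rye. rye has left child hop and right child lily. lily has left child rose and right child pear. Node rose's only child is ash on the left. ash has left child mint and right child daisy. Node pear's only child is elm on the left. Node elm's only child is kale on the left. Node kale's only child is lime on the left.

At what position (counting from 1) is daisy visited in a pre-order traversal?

Pre-order visits the node, then its left subtree, then its right subtree.
Visit rye.
At rye: go left to hop.
  hop is a leaf — visit hop.
At rye: go right to lily.
  Visit lily.
  At lily: go left to rose.
    Visit rose.
    At rose: go left to ash.
      Visit ash.
      At ash: go left to mint.
        mint is a leaf — visit mint.
      At ash: go right to daisy.
        daisy is a leaf — visit daisy.
    At rose: no right child.
  At lily: go right to pear.
    Visit pear.
    At pear: go left to elm.
      Visit elm.
      At elm: go left to kale.
        Visit kale.
        At kale: go left to lime.
          lime is a leaf — visit lime.
        At kale: no right child.
      At elm: no right child.
    At pear: no right child.
Full pre-order sequence: rye, hop, lily, rose, ash, mint, daisy, pear, elm, kale, lime.

7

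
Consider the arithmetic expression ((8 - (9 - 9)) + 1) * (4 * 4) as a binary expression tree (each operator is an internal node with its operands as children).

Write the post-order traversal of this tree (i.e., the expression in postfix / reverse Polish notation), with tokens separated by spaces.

8 9 9 - - 1 + 4 4 * *

Post-order on an expression tree gives postfix notation: for each operator, emit left operand, right operand, then the operator.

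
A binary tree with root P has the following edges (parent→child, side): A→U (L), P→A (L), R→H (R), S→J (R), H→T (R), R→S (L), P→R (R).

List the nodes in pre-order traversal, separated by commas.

Pre-order visits the node, then its left subtree, then its right subtree.
Visit P.
At P: go left to A.
  Visit A.
  At A: go left to U.
    U is a leaf — visit U.
  At A: no right child.
At P: go right to R.
  Visit R.
  At R: go left to S.
    Visit S.
    At S: no left child.
    At S: go right to J.
      J is a leaf — visit J.
  At R: go right to H.
    Visit H.
    At H: no left child.
    At H: go right to T.
      T is a leaf — visit T.

P, A, U, R, S, J, H, T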